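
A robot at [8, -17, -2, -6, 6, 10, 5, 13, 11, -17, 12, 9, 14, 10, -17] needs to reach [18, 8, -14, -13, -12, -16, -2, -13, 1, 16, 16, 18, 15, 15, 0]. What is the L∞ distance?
33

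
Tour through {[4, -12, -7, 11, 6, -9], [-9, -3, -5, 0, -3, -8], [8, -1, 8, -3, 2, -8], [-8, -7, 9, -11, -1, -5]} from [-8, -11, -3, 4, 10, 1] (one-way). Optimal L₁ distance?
155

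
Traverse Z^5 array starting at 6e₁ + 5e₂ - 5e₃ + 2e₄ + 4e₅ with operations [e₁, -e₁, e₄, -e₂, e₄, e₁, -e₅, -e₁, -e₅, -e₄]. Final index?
(6, 4, -5, 3, 2)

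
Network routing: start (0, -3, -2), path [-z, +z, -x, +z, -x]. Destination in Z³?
(-2, -3, -1)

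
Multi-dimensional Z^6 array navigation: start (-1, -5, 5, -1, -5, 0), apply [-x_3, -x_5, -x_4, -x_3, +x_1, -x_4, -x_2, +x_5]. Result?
(0, -6, 3, -3, -5, 0)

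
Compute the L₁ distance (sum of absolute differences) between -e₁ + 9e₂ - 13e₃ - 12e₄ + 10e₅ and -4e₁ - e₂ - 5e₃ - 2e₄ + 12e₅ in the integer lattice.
33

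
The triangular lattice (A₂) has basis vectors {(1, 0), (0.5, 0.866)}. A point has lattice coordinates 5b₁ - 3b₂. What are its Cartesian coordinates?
(3.5, -2.598)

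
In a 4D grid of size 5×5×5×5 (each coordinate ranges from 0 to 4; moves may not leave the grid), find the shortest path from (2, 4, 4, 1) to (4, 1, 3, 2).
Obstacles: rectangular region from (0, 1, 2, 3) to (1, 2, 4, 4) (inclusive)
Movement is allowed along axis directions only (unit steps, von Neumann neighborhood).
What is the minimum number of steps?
7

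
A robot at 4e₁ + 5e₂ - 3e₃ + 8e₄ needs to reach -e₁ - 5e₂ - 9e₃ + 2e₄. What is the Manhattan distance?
27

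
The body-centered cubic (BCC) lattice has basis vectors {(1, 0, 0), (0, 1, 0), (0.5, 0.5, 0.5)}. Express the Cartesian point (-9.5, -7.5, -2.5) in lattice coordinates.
-7b₁ - 5b₂ - 5b₃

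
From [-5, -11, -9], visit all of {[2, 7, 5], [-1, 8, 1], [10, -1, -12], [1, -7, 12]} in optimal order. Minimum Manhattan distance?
91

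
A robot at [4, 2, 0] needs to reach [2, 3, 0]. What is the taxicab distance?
3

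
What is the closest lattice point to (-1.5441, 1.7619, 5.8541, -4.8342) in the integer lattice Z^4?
(-2, 2, 6, -5)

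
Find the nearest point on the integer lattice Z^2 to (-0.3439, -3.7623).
(0, -4)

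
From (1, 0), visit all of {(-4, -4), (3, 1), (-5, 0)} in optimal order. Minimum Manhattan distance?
17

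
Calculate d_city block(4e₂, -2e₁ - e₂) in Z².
7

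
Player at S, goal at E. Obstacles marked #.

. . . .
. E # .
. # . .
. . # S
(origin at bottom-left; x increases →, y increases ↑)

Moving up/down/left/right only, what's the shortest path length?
6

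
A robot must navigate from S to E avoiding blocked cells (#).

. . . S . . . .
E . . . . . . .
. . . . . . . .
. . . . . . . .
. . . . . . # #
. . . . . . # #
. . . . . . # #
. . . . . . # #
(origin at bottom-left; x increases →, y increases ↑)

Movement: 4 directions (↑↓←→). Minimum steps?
4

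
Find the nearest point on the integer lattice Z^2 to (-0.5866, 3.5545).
(-1, 4)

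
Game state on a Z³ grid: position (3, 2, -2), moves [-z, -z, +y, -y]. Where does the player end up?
(3, 2, -4)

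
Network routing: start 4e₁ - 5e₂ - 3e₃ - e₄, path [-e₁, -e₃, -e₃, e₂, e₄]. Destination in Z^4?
(3, -4, -5, 0)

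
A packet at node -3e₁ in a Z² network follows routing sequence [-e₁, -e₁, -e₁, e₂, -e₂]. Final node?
(-6, 0)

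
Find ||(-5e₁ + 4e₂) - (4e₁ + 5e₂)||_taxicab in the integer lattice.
10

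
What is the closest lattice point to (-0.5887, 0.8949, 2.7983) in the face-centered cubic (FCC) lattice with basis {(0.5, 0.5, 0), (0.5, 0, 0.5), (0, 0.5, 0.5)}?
(-0.5, 1, 2.5)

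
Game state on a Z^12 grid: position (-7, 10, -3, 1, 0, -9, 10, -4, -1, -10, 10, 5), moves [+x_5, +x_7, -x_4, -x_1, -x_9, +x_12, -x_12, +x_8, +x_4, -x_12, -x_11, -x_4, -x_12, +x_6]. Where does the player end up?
(-8, 10, -3, 0, 1, -8, 11, -3, -2, -10, 9, 3)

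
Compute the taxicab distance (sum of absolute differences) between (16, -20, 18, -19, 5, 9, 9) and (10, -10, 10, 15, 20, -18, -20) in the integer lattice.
129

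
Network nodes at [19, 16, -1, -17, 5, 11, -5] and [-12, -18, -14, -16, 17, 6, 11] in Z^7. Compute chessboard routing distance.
34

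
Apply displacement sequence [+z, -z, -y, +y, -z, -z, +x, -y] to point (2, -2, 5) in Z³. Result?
(3, -3, 3)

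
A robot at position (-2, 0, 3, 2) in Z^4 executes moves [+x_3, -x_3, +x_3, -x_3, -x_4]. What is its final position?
(-2, 0, 3, 1)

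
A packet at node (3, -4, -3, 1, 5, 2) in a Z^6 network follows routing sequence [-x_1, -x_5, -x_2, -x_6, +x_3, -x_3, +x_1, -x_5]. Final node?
(3, -5, -3, 1, 3, 1)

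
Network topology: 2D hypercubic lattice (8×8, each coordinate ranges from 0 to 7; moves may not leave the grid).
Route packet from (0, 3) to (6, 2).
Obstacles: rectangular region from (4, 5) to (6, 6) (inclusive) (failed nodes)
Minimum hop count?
7
(one shortest path: (0, 3) → (1, 3) → (2, 3) → (3, 3) → (4, 3) → (5, 3) → (6, 3) → (6, 2))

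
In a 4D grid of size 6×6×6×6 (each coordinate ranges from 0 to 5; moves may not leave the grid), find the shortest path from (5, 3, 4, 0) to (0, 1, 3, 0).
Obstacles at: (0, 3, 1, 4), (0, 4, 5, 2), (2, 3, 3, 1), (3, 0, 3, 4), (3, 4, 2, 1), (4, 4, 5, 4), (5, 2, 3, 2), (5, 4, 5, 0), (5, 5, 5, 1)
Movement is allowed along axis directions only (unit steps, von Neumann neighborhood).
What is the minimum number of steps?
8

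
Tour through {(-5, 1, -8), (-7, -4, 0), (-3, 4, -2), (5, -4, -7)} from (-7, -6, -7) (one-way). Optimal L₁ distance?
50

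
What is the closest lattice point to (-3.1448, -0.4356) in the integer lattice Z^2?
(-3, 0)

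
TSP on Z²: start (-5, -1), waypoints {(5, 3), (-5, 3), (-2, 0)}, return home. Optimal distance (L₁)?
28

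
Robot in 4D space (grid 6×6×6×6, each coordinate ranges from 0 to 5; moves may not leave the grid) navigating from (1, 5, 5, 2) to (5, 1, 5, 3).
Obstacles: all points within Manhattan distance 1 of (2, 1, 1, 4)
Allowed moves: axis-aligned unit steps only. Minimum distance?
9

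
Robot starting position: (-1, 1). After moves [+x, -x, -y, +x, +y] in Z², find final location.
(0, 1)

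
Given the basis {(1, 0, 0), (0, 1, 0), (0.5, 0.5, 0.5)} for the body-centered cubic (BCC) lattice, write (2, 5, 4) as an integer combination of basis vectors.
-2b₁ + b₂ + 8b₃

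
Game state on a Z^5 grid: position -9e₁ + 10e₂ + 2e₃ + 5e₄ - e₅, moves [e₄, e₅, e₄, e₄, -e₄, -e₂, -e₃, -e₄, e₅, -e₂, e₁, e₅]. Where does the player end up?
(-8, 8, 1, 6, 2)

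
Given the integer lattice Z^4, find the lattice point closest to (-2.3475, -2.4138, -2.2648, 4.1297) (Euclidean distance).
(-2, -2, -2, 4)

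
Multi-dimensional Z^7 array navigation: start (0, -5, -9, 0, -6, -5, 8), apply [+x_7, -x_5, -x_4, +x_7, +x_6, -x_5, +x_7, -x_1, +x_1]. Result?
(0, -5, -9, -1, -8, -4, 11)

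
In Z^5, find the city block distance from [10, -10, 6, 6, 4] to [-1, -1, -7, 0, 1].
42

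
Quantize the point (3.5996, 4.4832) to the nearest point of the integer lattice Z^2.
(4, 4)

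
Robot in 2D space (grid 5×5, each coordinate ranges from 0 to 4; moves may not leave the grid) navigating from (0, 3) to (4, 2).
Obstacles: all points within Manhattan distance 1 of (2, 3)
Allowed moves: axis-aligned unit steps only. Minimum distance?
7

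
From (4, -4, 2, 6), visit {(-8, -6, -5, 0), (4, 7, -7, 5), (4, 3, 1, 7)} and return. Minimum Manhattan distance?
82
(one optimal route: (4, -4, 2, 6) → (-8, -6, -5, 0) → (4, 7, -7, 5) → (4, 3, 1, 7) → (4, -4, 2, 6))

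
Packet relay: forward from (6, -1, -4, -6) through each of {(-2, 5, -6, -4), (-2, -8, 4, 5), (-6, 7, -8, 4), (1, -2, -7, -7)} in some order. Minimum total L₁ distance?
72
(one optimal route: (6, -1, -4, -6) → (1, -2, -7, -7) → (-2, 5, -6, -4) → (-6, 7, -8, 4) → (-2, -8, 4, 5))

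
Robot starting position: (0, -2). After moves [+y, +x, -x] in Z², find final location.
(0, -1)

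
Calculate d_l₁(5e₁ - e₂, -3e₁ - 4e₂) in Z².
11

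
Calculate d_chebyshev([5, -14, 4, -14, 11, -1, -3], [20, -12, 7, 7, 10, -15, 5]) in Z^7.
21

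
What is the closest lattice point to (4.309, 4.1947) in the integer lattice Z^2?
(4, 4)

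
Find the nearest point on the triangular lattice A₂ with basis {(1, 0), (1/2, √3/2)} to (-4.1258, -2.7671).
(-4.5, -2.598)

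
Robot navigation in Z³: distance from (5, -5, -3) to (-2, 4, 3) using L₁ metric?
22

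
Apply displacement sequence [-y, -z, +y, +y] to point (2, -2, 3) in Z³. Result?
(2, -1, 2)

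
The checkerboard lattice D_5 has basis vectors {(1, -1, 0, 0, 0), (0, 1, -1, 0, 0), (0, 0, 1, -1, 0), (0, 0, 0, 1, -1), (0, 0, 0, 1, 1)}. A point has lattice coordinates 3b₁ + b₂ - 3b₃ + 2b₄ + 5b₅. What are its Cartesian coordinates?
(3, -2, -4, 10, 3)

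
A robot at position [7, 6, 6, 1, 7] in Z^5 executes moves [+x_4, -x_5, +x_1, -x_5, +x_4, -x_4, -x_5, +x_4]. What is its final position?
(8, 6, 6, 3, 4)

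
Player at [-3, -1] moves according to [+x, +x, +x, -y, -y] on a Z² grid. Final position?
(0, -3)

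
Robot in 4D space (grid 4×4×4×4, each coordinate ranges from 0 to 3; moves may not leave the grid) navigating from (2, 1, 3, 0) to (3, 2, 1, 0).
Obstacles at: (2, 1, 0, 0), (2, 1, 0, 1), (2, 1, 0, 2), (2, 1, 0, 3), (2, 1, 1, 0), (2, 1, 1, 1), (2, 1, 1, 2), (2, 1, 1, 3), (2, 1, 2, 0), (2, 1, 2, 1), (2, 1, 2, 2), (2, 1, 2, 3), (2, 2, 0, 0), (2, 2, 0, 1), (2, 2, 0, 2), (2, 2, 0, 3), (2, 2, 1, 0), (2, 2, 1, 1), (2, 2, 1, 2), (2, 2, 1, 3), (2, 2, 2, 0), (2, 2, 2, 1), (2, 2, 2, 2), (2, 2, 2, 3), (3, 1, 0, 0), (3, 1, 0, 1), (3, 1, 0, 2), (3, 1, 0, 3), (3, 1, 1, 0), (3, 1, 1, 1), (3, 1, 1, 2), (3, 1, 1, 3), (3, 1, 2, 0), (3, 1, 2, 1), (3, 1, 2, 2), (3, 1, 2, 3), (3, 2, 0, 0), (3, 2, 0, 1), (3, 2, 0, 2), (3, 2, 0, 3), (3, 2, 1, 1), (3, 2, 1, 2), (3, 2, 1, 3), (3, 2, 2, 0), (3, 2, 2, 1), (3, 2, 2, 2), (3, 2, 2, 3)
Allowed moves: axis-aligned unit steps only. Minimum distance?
6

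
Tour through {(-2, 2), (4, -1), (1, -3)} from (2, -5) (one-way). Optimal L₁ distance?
17
(one optimal route: (2, -5) → (1, -3) → (4, -1) → (-2, 2))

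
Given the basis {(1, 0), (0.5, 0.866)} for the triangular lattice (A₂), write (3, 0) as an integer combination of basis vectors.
3b₁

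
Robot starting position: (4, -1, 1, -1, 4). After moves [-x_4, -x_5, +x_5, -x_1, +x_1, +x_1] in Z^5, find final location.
(5, -1, 1, -2, 4)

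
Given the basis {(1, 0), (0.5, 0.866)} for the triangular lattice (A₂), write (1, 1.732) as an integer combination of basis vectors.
2b₂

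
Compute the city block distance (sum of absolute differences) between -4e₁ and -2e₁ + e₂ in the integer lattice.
3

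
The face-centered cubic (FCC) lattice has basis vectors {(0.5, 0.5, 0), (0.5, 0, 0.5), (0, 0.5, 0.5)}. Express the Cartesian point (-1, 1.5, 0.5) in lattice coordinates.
-2b₂ + 3b₃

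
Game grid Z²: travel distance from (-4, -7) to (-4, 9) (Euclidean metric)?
16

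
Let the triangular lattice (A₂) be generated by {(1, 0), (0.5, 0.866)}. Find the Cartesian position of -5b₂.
(-2.5, -4.33)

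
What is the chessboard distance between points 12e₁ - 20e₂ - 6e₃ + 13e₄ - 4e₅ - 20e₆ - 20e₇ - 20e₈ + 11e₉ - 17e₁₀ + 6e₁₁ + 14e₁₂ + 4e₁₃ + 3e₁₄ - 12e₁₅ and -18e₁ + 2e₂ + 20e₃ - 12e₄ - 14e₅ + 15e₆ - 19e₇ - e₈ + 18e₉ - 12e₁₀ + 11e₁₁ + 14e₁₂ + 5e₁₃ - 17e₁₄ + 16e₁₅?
35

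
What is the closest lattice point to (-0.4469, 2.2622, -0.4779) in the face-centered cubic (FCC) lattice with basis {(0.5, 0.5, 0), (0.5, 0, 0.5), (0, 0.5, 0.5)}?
(-0.5, 2, -0.5)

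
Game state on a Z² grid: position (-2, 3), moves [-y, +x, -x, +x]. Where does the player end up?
(-1, 2)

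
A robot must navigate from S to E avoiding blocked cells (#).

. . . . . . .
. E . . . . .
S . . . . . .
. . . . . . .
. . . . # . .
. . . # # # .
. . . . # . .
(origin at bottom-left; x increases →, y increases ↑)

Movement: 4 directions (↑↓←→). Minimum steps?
2
(one shortest path: (0, 4) → (1, 4) → (1, 5))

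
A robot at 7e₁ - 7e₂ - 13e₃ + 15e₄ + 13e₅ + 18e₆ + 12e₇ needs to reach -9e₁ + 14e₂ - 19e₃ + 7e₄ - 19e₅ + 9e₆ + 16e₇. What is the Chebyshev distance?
32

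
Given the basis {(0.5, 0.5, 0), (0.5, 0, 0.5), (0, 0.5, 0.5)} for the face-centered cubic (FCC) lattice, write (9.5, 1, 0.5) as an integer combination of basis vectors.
10b₁ + 9b₂ - 8b₃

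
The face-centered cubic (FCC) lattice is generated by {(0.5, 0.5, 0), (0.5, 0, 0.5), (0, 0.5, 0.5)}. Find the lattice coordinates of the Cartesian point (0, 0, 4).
-4b₁ + 4b₂ + 4b₃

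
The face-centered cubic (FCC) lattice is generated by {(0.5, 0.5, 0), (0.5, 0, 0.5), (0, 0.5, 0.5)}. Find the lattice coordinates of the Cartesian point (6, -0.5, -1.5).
7b₁ + 5b₂ - 8b₃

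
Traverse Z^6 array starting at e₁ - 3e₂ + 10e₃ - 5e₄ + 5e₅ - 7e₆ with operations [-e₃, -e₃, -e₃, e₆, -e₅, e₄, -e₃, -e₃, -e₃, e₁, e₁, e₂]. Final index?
(3, -2, 4, -4, 4, -6)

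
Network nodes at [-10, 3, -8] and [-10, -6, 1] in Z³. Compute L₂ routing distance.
12.7279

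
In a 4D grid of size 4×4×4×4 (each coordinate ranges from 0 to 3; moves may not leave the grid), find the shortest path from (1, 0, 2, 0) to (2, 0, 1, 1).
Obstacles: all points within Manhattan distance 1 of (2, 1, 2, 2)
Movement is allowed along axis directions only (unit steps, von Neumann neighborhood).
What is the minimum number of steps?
3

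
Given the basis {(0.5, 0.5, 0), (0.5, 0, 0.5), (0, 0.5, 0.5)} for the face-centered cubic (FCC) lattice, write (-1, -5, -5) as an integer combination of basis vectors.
-b₁ - b₂ - 9b₃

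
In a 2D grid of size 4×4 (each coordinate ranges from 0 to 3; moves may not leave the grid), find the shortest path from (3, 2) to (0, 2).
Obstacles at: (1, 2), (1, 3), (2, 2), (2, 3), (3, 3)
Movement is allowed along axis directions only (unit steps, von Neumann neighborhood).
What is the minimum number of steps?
5
(one shortest path: (3, 2) → (3, 1) → (2, 1) → (1, 1) → (0, 1) → (0, 2))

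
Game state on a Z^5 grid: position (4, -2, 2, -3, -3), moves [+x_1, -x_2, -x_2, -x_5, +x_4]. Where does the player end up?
(5, -4, 2, -2, -4)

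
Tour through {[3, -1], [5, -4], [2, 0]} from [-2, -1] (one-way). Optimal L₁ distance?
12
(one optimal route: (-2, -1) → (2, 0) → (3, -1) → (5, -4))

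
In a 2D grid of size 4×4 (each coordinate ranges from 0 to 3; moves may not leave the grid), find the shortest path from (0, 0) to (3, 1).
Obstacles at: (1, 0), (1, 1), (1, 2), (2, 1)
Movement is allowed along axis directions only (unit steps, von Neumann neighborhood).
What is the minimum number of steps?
8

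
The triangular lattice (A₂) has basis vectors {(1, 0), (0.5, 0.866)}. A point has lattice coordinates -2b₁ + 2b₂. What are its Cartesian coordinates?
(-1, 1.732)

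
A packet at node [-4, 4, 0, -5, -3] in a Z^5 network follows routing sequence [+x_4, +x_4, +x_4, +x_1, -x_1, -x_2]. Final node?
(-4, 3, 0, -2, -3)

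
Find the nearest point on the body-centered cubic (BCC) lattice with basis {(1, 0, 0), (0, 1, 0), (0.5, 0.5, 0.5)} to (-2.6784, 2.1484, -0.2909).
(-2.5, 2.5, -0.5)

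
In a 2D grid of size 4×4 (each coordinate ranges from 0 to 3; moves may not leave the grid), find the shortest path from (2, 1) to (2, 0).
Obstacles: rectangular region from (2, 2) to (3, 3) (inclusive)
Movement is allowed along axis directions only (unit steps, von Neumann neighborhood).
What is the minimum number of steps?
1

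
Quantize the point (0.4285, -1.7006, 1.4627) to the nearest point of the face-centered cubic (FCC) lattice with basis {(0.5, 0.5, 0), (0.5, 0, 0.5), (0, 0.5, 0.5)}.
(0.5, -2, 1.5)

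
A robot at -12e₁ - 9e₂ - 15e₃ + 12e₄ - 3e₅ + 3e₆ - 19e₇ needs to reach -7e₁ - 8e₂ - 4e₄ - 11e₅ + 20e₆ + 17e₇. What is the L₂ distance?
46.4327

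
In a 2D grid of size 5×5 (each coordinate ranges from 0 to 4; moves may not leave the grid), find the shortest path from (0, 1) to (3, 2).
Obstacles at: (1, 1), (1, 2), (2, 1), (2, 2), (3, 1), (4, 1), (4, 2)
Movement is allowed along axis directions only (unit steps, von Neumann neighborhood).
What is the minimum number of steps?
6
(one shortest path: (0, 1) → (0, 2) → (0, 3) → (1, 3) → (2, 3) → (3, 3) → (3, 2))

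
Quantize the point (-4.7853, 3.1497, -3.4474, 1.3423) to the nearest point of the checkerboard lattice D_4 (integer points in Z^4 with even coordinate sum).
(-5, 3, -3, 1)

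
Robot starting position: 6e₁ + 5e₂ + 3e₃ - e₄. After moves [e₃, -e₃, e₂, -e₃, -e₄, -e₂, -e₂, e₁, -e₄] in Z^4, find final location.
(7, 4, 2, -3)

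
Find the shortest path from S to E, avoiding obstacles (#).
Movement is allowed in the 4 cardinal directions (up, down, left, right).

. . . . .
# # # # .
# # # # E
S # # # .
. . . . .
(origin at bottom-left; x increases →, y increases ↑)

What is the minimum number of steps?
7
(one shortest path: (0, 1) → (0, 0) → (1, 0) → (2, 0) → (3, 0) → (4, 0) → (4, 1) → (4, 2))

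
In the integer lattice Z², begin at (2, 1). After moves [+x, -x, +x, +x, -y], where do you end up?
(4, 0)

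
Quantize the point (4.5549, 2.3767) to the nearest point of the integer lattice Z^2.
(5, 2)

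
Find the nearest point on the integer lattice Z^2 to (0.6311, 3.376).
(1, 3)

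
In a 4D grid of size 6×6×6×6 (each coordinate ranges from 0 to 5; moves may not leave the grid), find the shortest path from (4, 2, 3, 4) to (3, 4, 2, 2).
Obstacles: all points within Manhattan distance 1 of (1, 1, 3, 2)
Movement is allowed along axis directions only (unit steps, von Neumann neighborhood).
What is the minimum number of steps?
6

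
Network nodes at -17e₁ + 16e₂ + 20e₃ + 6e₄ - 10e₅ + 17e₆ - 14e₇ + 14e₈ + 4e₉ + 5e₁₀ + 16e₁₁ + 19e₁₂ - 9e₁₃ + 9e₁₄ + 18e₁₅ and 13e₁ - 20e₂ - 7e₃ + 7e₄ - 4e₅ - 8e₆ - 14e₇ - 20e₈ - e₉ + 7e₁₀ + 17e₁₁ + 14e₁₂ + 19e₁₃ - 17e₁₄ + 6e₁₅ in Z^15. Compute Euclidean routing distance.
80.0125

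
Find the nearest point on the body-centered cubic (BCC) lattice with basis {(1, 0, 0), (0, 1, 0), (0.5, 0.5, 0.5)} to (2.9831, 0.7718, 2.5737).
(3, 1, 3)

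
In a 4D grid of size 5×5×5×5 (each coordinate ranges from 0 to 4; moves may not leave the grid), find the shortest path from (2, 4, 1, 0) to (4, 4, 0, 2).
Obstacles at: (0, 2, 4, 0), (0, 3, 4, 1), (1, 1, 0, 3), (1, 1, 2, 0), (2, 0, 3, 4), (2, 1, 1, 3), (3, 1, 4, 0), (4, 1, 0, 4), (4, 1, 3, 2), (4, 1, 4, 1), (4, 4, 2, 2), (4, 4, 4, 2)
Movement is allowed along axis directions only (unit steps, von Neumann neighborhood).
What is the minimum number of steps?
5
(one shortest path: (2, 4, 1, 0) → (3, 4, 1, 0) → (4, 4, 1, 0) → (4, 4, 0, 0) → (4, 4, 0, 1) → (4, 4, 0, 2))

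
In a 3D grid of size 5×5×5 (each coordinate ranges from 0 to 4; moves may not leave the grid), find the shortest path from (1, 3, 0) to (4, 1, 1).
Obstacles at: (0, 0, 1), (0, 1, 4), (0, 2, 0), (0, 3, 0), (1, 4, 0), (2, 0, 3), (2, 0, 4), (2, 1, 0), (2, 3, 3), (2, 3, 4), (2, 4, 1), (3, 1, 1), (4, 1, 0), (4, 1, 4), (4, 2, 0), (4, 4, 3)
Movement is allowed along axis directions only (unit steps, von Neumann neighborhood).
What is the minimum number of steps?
6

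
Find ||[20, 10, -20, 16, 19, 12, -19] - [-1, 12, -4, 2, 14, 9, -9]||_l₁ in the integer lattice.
71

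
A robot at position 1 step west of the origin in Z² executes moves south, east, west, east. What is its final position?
(0, -1)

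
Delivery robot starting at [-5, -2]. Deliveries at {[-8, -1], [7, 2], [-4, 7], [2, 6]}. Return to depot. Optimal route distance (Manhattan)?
48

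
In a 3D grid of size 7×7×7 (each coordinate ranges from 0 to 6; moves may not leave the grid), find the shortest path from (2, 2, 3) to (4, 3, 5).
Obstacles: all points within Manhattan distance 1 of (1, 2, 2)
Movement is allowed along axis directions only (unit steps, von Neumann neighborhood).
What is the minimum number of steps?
5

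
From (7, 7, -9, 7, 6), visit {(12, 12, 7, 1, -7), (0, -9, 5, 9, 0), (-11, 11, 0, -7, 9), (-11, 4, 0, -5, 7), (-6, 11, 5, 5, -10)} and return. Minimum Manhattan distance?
218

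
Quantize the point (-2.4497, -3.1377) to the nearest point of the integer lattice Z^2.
(-2, -3)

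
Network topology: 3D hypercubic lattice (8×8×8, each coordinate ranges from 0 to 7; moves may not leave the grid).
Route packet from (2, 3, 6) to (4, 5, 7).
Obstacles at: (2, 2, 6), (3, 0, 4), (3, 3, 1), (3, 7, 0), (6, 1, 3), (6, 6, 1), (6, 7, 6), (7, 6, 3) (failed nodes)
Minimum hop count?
5
(one shortest path: (2, 3, 6) → (3, 3, 6) → (4, 3, 6) → (4, 4, 6) → (4, 5, 6) → (4, 5, 7))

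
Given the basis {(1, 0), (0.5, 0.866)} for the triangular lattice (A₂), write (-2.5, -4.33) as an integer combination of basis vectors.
-5b₂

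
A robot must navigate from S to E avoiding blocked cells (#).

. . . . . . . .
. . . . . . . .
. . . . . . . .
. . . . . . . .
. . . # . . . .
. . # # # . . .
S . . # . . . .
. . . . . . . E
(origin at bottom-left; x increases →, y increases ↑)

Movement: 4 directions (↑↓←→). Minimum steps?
8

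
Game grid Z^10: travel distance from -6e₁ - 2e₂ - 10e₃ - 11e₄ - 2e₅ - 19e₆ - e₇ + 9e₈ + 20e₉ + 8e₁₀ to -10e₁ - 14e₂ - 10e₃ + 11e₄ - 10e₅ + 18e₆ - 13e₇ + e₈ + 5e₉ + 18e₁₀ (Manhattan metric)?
128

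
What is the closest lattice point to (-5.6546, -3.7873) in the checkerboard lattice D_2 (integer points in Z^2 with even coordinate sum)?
(-6, -4)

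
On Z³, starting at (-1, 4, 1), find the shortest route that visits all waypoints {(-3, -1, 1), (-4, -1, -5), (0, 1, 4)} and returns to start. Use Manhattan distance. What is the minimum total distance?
36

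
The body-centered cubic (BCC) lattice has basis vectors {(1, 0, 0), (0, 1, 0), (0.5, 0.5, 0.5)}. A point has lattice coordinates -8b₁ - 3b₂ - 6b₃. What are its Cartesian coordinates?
(-11, -6, -3)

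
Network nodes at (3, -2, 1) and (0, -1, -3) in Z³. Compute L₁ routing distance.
8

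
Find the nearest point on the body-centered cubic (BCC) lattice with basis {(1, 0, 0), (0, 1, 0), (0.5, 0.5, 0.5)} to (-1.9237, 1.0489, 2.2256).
(-2, 1, 2)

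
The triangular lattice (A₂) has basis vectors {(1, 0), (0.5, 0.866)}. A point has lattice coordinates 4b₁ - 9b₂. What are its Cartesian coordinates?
(-0.5, -7.794)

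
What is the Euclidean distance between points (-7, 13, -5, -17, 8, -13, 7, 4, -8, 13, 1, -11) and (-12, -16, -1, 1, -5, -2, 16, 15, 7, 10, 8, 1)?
46.0977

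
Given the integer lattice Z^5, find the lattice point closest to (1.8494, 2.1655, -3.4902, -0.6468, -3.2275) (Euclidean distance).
(2, 2, -3, -1, -3)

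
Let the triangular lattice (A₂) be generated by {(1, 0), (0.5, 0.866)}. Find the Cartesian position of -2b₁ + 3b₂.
(-0.5, 2.598)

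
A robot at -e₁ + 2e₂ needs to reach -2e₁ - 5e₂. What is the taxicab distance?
8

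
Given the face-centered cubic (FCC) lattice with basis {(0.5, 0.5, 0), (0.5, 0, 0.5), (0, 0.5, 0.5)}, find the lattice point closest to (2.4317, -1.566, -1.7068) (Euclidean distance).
(2.5, -1.5, -2)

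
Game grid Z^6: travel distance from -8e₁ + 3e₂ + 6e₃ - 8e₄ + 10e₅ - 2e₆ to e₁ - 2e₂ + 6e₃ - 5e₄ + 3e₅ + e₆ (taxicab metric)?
27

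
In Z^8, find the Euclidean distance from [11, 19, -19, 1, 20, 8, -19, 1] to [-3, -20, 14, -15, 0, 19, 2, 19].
65.9394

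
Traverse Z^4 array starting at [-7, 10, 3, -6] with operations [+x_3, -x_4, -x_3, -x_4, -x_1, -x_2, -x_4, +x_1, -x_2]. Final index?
(-7, 8, 3, -9)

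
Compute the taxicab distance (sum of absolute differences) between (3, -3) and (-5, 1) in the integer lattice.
12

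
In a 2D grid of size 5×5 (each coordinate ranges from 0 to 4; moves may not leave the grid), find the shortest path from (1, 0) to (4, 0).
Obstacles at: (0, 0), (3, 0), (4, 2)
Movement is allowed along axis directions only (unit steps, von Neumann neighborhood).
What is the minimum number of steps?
5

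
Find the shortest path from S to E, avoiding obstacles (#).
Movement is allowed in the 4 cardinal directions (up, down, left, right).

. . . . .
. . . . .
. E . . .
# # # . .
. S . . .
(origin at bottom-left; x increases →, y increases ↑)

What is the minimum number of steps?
6
(one shortest path: (1, 0) → (2, 0) → (3, 0) → (3, 1) → (3, 2) → (2, 2) → (1, 2))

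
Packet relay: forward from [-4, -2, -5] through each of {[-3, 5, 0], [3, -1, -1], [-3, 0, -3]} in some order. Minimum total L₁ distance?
26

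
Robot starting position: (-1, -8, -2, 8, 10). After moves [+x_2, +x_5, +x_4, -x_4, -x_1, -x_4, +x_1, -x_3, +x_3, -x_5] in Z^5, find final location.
(-1, -7, -2, 7, 10)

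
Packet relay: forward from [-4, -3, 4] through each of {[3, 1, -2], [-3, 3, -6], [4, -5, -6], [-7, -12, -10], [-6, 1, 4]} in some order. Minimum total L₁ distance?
66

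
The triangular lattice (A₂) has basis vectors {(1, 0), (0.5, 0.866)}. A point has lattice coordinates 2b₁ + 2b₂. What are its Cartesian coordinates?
(3, 1.732)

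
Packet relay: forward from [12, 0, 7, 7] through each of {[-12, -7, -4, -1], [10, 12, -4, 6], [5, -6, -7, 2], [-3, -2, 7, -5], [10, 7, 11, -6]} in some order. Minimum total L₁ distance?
136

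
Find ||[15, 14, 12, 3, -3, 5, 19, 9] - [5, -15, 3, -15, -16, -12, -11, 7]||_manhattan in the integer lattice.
128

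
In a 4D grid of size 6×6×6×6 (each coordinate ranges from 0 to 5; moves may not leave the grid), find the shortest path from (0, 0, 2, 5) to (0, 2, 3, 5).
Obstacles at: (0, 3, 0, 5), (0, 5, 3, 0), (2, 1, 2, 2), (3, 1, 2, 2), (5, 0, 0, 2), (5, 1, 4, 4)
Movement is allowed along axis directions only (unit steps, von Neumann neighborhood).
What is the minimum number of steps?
3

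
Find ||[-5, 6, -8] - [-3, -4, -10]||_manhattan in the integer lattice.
14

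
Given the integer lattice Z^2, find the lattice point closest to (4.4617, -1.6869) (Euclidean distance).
(4, -2)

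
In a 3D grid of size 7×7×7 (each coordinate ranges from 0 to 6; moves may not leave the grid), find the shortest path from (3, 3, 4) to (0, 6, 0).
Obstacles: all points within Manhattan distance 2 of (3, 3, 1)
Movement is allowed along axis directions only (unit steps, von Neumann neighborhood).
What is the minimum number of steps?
10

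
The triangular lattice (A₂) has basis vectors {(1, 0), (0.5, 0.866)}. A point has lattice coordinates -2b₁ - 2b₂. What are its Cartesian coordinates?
(-3, -1.732)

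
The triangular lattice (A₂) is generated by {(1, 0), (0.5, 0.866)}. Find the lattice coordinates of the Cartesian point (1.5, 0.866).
b₁ + b₂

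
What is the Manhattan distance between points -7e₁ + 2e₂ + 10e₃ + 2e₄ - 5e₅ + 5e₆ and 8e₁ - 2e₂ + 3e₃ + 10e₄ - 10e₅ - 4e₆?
48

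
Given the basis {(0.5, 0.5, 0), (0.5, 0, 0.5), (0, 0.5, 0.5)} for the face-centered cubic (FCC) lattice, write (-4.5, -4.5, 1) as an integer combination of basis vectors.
-10b₁ + b₂ + b₃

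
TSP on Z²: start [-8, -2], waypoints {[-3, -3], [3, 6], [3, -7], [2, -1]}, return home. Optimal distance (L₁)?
48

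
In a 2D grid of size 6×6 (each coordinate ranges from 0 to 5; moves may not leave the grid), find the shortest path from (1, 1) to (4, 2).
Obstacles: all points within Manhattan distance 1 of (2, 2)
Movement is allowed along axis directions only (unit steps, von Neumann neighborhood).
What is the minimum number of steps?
6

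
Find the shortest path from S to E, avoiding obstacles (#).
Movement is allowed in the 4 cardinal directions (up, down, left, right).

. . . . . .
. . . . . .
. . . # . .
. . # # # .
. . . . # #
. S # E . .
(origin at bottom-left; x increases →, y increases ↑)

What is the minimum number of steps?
4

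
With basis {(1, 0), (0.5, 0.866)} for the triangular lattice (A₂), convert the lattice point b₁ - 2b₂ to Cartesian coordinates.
(0, -1.732)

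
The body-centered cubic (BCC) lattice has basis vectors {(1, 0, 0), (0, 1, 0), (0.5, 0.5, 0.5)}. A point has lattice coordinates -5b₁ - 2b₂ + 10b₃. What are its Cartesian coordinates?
(0, 3, 5)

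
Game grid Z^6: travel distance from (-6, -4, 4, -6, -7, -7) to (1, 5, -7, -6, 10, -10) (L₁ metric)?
47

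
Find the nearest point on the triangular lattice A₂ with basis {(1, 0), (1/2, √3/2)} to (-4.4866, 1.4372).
(-4, 1.732)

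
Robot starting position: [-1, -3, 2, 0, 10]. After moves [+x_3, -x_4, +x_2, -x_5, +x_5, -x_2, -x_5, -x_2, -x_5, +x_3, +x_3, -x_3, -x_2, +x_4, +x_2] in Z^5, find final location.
(-1, -4, 4, 0, 8)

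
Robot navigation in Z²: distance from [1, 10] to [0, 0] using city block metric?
11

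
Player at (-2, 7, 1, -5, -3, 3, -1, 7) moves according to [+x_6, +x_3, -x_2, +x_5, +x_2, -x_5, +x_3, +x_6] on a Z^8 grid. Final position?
(-2, 7, 3, -5, -3, 5, -1, 7)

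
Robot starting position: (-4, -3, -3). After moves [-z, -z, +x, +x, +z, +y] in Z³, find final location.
(-2, -2, -4)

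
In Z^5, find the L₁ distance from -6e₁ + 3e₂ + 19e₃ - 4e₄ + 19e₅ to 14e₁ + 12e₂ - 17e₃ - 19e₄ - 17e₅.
116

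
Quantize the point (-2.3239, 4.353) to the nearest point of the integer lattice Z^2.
(-2, 4)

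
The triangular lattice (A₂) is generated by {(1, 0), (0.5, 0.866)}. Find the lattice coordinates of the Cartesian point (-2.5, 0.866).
-3b₁ + b₂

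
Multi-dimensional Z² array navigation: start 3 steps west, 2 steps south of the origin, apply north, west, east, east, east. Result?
(-1, -1)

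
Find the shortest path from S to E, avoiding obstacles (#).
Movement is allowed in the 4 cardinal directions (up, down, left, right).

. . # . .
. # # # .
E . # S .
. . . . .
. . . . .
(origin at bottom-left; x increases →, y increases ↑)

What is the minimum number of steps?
5
(one shortest path: (3, 2) → (3, 1) → (2, 1) → (1, 1) → (0, 1) → (0, 2))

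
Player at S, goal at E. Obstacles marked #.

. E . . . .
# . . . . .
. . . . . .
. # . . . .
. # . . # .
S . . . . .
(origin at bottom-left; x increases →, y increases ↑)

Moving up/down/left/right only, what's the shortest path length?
6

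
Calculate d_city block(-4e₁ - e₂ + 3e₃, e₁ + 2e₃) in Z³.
7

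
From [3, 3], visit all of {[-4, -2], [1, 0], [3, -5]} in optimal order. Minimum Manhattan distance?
22
(one optimal route: (3, 3) → (1, 0) → (-4, -2) → (3, -5))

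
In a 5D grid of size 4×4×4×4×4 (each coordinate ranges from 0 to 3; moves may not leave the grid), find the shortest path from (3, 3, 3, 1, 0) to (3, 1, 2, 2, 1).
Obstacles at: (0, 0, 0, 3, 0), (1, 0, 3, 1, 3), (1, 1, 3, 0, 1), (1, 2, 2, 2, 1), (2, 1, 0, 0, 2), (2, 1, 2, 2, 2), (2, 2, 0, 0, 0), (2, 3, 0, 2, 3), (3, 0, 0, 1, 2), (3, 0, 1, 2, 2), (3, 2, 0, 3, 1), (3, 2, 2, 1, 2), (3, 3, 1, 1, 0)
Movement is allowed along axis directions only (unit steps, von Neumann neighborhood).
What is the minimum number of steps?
5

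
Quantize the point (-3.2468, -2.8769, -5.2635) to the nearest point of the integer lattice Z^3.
(-3, -3, -5)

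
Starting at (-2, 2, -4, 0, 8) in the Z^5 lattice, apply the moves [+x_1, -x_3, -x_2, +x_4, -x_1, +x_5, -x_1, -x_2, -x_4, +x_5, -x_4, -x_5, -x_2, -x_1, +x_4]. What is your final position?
(-4, -1, -5, 0, 9)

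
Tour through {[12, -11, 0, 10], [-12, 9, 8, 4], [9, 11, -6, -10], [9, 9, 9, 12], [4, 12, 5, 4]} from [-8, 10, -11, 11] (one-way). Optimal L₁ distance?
157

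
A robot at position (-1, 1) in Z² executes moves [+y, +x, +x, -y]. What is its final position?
(1, 1)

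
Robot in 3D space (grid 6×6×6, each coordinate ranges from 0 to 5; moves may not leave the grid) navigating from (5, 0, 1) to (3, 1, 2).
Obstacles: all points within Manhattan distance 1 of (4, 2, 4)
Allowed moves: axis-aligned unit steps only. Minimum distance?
4
(one shortest path: (5, 0, 1) → (4, 0, 1) → (3, 0, 1) → (3, 1, 1) → (3, 1, 2))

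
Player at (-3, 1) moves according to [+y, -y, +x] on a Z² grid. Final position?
(-2, 1)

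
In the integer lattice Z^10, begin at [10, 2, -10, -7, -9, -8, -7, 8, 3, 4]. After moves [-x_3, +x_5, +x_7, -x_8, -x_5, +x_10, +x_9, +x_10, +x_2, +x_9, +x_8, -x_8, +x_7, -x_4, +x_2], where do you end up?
(10, 4, -11, -8, -9, -8, -5, 7, 5, 6)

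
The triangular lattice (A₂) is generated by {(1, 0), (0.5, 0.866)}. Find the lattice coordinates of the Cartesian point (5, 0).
5b₁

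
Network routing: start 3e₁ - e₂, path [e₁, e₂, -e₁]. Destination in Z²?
(3, 0)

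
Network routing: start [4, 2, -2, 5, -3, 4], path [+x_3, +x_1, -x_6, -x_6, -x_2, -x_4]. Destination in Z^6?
(5, 1, -1, 4, -3, 2)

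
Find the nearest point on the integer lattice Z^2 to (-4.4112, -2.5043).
(-4, -3)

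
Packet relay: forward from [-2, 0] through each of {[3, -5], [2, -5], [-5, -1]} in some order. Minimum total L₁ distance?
16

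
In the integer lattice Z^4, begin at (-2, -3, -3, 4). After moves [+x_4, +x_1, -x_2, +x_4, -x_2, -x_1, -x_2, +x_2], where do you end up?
(-2, -5, -3, 6)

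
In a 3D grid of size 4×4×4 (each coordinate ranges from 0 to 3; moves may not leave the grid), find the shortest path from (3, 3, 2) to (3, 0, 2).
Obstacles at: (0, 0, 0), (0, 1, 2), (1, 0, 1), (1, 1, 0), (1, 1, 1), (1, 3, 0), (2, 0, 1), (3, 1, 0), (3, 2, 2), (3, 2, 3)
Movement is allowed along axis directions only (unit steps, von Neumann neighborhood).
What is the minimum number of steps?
5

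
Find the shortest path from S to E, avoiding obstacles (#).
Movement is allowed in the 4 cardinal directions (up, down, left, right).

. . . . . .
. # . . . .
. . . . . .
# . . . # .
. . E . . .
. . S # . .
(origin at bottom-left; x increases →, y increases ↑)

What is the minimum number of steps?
1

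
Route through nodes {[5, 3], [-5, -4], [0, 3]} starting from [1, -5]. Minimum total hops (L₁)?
24
(one optimal route: (1, -5) → (-5, -4) → (0, 3) → (5, 3))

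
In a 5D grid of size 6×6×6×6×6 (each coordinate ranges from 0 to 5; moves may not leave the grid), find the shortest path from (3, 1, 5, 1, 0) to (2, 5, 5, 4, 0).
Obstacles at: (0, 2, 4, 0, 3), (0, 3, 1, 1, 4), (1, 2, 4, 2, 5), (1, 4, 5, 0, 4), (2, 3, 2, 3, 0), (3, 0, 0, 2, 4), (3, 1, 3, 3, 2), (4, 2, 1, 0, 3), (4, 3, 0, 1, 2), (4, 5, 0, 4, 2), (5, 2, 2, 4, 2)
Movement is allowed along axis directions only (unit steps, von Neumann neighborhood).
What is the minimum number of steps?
8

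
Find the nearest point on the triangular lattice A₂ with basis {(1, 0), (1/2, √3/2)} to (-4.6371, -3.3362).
(-5, -3.464)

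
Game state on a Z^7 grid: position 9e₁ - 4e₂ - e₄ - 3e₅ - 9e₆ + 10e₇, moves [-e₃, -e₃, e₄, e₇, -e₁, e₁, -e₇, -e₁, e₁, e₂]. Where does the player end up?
(9, -3, -2, 0, -3, -9, 10)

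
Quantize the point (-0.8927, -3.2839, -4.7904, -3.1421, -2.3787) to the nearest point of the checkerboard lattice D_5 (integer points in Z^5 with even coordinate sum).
(-1, -3, -5, -3, -2)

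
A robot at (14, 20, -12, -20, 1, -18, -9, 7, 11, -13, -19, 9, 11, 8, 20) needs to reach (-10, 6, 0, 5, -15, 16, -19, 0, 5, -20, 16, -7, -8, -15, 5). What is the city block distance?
263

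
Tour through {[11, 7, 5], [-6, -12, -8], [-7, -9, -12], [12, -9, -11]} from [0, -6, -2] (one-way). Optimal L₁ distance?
79
(one optimal route: (0, -6, -2) → (-6, -12, -8) → (-7, -9, -12) → (12, -9, -11) → (11, 7, 5))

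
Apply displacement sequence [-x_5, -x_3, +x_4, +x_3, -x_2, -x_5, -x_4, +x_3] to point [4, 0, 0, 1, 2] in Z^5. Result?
(4, -1, 1, 1, 0)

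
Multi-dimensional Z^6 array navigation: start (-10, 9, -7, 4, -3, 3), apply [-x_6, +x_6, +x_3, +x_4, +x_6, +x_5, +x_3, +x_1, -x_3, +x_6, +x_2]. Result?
(-9, 10, -6, 5, -2, 5)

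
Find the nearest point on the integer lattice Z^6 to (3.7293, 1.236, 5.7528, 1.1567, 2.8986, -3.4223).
(4, 1, 6, 1, 3, -3)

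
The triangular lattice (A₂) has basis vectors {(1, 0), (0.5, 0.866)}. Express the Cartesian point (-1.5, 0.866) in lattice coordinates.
-2b₁ + b₂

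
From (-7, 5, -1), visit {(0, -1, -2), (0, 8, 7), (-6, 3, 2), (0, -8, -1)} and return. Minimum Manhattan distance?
68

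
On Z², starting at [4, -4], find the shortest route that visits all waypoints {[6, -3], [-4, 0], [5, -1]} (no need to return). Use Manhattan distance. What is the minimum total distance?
16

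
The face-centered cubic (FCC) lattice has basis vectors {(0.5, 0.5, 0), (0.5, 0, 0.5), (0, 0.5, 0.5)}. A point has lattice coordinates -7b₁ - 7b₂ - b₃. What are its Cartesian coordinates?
(-7, -4, -4)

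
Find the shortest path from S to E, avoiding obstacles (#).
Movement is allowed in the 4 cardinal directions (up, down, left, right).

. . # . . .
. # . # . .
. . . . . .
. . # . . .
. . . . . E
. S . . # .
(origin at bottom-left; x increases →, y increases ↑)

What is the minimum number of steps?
5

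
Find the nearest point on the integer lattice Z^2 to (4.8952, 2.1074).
(5, 2)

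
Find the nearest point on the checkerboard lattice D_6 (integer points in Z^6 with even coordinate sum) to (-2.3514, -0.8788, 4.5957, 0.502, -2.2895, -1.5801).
(-2, -1, 5, 0, -2, -2)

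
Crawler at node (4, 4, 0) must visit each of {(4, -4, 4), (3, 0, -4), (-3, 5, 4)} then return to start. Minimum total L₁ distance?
50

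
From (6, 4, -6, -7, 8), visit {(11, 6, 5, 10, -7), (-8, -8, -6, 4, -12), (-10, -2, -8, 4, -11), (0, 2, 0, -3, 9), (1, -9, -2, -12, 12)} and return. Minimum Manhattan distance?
212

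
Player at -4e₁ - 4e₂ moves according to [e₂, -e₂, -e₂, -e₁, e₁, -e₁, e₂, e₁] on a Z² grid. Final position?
(-4, -4)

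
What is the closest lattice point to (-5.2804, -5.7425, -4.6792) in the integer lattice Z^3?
(-5, -6, -5)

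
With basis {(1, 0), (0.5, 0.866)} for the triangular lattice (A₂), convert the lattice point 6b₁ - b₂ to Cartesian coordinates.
(5.5, -0.866)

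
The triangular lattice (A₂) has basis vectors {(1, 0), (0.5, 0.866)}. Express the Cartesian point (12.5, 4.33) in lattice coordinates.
10b₁ + 5b₂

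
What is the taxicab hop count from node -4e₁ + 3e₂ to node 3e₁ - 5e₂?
15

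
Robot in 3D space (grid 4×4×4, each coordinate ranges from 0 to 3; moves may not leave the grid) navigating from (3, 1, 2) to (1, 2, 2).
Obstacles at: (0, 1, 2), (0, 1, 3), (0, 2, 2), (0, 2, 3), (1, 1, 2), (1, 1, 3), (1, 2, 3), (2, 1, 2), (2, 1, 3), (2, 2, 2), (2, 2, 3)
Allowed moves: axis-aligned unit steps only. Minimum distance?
5
(one shortest path: (3, 1, 2) → (3, 2, 2) → (3, 3, 2) → (2, 3, 2) → (1, 3, 2) → (1, 2, 2))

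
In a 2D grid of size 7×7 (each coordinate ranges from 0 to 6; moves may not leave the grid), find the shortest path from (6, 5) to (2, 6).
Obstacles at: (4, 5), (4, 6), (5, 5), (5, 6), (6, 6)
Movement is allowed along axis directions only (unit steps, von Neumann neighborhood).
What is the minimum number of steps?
7
(one shortest path: (6, 5) → (6, 4) → (5, 4) → (4, 4) → (3, 4) → (2, 4) → (2, 5) → (2, 6))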